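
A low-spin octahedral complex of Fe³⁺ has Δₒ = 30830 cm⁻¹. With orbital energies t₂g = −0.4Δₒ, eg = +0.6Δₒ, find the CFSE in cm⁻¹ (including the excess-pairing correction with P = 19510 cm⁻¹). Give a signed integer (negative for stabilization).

Fe³⁺: group 8, so d-count = 8 − 3 = 5.
The d⁵ electrons fill as t₂g⁵ eg⁰.
The orbital stabilization is -2.0Δₒ = -2.0 × 30830 = -61660 cm⁻¹.
Relative to high-spin t₂g³ eg² (0 paired), the low-spin configuration has 2 additional pairs, contributing +2 × 19510 = +39020 cm⁻¹.
Overall CFSE = -61660 + 39020 = -22640 cm⁻¹.

-22640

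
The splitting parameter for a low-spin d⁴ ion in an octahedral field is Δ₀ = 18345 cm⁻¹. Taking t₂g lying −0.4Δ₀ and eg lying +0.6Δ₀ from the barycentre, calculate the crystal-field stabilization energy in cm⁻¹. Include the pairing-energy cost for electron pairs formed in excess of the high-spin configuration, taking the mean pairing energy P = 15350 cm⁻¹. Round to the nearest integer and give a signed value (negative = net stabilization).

Configuration: t₂g⁴ eg⁰.
The orbital stabilization is -1.6Δ₀ = -1.6 × 18345 = -29352 cm⁻¹.
High-spin d⁴ would be t₂g³ eg¹ with 0 pairs; low-spin has 1, so 1 excess pair costs +1P = +15350 cm⁻¹.
Net CFSE = -29352 + 15350 = -14002 cm⁻¹.

-14002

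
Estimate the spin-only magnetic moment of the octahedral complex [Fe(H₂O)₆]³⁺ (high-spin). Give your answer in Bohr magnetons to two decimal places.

H₂O is neutral, so the +3 overall charge sits on Fe: oxidation state +3.
Fe sits in group 8; removing 3 electrons leaves Fe³⁺ with 8 − 3 = 5 d electrons.
Configuration: t₂g³ eg² → 5 unpaired electrons.
μ(spin-only) = √[5(5+2)] = √35 ≈ 5.92 Bohr magnetons.

5.92 Bohr magnetons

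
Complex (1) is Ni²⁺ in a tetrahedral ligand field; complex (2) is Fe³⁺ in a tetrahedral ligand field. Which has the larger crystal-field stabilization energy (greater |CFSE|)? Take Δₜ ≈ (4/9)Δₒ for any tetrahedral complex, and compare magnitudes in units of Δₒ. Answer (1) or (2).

(1): Group 10 minus oxidation state +2 gives a d⁸ configuration for Ni²⁺; Tetrahedral splitting is small, so the complex is high-spin; e^4 t2^4, CFSE = -0.8Δₜ ≈ -0.36Δₒ.
(2): Fe³⁺: group 8, so d-count = 8 − 3 = 5; With tetrahedral geometry the complex is necessarily high-spin; e² t₂³, CFSE = 0.0Δₜ ≈ 0.00Δₒ.
So (1) has the larger |CFSE|.

(1)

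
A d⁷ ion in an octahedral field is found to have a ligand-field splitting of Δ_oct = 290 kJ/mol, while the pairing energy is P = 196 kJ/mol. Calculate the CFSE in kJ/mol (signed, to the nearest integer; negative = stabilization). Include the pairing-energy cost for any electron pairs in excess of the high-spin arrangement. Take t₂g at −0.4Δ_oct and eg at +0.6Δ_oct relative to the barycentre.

Since Δ_oct = 290 kJ/mol > P = 196 kJ/mol, the complex adopts the low-spin configuration.
Configuration: t₂g⁶ eg¹.
Orbital CFSE = -1.8Δ_oct = -1.8 × 290 = -522 kJ/mol.
Excess pairs vs high-spin: 3 − 2 = 1; pairing cost = +196 kJ/mol.
Net CFSE = -522 + 196 = -326 kJ/mol.

-326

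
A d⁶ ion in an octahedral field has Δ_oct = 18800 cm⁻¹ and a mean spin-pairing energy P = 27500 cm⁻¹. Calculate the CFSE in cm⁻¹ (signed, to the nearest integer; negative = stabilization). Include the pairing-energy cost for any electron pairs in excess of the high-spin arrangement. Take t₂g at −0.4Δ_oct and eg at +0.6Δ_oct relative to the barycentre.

-7520

Since Δ_oct = 18800 cm⁻¹ < P = 27500 cm⁻¹, the complex adopts the high-spin configuration.
Filling d⁶ accordingly: t₂g⁴ eg².
Orbital CFSE = -0.4Δ_oct = -0.4 × 18800 = -7520 cm⁻¹.
High-spin has no excess pairs, so no pairing correction applies.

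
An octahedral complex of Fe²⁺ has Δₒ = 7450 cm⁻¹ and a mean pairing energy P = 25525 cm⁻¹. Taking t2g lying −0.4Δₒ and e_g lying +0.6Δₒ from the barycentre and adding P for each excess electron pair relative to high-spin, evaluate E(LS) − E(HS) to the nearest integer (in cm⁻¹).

Fe is in group 8, so Fe²⁺ is d⁶ (8 − 2 = 6).
High-spin d⁶ fills as t2g^4 e_g^2 with CFSE 4(−0.4) + 2(+0.6) = -0.4Δₒ = -2980 cm⁻¹.
Low-spin t2g^6 e_g^0 gives -2.4Δₒ = -17880 cm⁻¹, but forming 2 extra pairs costs 2P = 51050 cm⁻¹, so E(LS) = -17880 + 51050 = 33170 cm⁻¹.
Thus E(LS) − E(HS) = 36150 cm⁻¹.

36150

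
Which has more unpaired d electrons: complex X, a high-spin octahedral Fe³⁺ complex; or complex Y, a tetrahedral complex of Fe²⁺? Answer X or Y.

X: Fe³⁺: group 8, so d-count = 8 − 3 = 5; t2g^3 e_g^2 → 5 unpaired.
Y: Group 8 minus oxidation state +2 gives a d⁶ configuration for Fe²⁺; Tetrahedral splitting is small, so the complex is high-spin; e^3 t2^3 → 4 unpaired.
So X has more unpaired electrons.

X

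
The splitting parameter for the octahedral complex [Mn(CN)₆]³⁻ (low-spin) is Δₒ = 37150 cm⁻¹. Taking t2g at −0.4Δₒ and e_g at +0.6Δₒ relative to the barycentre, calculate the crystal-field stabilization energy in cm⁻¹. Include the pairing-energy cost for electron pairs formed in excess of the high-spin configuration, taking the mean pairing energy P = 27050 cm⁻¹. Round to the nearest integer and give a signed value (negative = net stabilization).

-32390

Each CN⁻ contributes -1; 6 × (-1) = -6. With overall charge -3, Mn is in the +3 oxidation state.
Group 7 minus oxidation state +3 gives a d⁴ configuration for Mn³⁺.
Configuration: t2g^4 e_g^0.
CFSE(orbital) = 4×(-0.4Δₒ) + 0×(0.6Δₒ) = -1.6Δₒ; with Δₒ = 37150 cm⁻¹ that is -59440 cm⁻¹.
High-spin d⁴ would be t2g^3 e_g^1 with 0 pairs; low-spin has 1, so 1 excess pair costs +1P = +27050 cm⁻¹.
Net CFSE = -59440 + 27050 = -32390 cm⁻¹.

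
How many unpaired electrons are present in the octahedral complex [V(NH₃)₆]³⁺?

NH₃ is neutral, so the +3 overall charge sits on V: oxidation state +3.
Group 5 minus oxidation state +3 gives a d² configuration for V³⁺.
Configuration: t₂g² eg⁰, giving 2 unpaired electrons.

2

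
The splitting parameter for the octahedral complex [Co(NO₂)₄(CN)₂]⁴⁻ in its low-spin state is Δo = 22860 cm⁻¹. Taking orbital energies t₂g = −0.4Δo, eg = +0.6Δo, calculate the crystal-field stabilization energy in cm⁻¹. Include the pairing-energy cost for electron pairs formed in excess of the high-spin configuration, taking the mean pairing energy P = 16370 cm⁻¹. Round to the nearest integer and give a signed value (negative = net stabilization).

-24778

Ligand charges: 4×(-1) from NO₂⁻ and 2×(-1) from CN⁻ sum to -6; with overall charge -4, Co is +2.
Co is in group 9, so Co²⁺ is d⁷ (9 − 2 = 7).
Electron filling gives t₂g⁶ eg¹.
CFSE(orbital) = 6×(-0.4Δo) + 1×(0.6Δo) = -1.8Δo; with Δo = 22860 cm⁻¹ that is -41148 cm⁻¹.
High-spin d⁷ would be t₂g⁵ eg² with 2 pairs; low-spin has 3, so 1 excess pair costs +1P = +16370 cm⁻¹.
Overall CFSE = -41148 + 16370 = -24778 cm⁻¹.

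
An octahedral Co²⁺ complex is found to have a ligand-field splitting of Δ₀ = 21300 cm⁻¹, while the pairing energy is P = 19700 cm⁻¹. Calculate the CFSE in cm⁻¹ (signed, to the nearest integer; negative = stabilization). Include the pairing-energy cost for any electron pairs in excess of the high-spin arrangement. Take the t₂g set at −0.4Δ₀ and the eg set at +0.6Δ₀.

Co²⁺: group 9, so d-count = 9 − 2 = 7.
Here Δ₀ > P (21300 > 19700), so the low-spin state is favoured.
That gives t₂g⁶ eg¹.
Orbital CFSE = -1.8Δ₀ = -1.8 × 21300 = -38340 cm⁻¹.
Excess pairs vs high-spin: 3 − 2 = 1; pairing cost = +19700 cm⁻¹.
Net CFSE = -38340 + 19700 = -18640 cm⁻¹.

-18640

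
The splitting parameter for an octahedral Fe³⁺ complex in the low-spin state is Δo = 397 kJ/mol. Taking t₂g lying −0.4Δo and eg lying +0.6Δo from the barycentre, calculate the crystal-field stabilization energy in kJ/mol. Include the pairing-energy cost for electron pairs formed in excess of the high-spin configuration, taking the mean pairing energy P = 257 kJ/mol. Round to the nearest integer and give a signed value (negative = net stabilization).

-280

Fe³⁺: group 8, so d-count = 8 − 3 = 5.
The d⁵ electrons fill as t₂g⁵ eg⁰.
The orbital stabilization is -2.0Δo = -2.0 × 397 = -794 kJ/mol.
High-spin d⁵ would be t₂g³ eg² with 0 pairs; low-spin has 2, so 2 excess pairs cost +2P = +514 kJ/mol.
Combining: -794 + 514 = -280 kJ/mol.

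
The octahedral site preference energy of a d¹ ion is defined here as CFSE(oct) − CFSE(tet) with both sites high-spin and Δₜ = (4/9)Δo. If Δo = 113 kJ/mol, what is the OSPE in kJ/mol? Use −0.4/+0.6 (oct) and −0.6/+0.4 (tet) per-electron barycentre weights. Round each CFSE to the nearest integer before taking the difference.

-15

Octahedral high-spin t₂g¹ eg⁰: CFSE = -0.4 × 113 = -45 kJ/mol.
In a tetrahedral site the filling is e¹ t₂⁰: CFSE(tet) = -0.6Δₜ = -0.6 × (4/9)(113) = -30 kJ/mol.
Subtracting, OSPE = -45 − (-30) = -15 kJ/mol.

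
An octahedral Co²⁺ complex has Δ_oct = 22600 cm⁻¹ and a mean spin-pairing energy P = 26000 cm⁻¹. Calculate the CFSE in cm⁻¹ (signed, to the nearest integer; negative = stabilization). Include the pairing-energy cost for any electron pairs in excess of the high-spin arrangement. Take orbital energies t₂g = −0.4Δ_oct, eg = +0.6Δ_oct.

-18080

Co is in group 9, so Co²⁺ is d⁷ (9 − 2 = 7).
Δ_oct < P, so pairing is avoided: the ground state is high-spin.
Filling d⁷ accordingly: t₂g⁵ eg².
Orbital CFSE = -0.8Δ_oct = -0.8 × 22600 = -18080 cm⁻¹.
High-spin has no excess pairs, so no pairing correction applies.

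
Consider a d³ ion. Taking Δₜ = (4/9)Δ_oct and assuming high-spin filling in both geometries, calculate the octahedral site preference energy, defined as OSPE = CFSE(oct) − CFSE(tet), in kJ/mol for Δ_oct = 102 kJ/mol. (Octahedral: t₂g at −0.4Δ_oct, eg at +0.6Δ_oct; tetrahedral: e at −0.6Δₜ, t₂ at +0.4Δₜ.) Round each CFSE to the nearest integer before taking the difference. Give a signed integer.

-86

In an octahedral site d³ (HS) is t₂g³ eg⁰, giving CFSE(oct) = -1.2Δ_oct = -122 kJ/mol.
Tetrahedral: e² t₂¹, CFSE = 2(−0.6) + 1(+0.4) = -0.8Δₜ = -0.8 × (4/9) × 102 = -36 kJ/mol.
OSPE = CFSE(oct) − CFSE(tet) = -122 − (-36) = -86 kJ/mol.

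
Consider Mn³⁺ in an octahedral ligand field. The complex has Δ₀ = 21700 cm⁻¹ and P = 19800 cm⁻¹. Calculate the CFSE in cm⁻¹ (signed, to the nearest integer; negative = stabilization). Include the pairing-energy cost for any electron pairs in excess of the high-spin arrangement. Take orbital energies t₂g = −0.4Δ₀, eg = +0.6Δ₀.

Mn sits in group 7; removing 3 electrons leaves Mn³⁺ with 7 − 3 = 4 d electrons.
Since Δ₀ = 21700 cm⁻¹ > P = 19800 cm⁻¹, the complex adopts the low-spin configuration.
That gives t₂g⁴ eg⁰.
Orbital CFSE = -1.6Δ₀ = -1.6 × 21700 = -34720 cm⁻¹.
Excess pairs vs high-spin: 1 − 0 = 1; pairing cost = +19800 cm⁻¹.
Net CFSE = -34720 + 19800 = -14920 cm⁻¹.

-14920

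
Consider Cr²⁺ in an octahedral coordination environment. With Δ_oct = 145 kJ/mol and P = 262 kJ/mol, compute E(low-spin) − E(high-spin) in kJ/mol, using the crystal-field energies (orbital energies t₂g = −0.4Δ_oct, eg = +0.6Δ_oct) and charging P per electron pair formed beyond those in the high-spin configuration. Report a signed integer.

Cr is in group 6, so Cr²⁺ is d⁴ (6 − 2 = 4).
In the high-spin limit (t₂g³ eg¹) the orbital term is -0.6Δ_oct = -87 kJ/mol, with no excess pairing.
Low-spin: t₂g⁴ eg⁰, orbital CFSE = -1.6Δ_oct = -232 kJ/mol; plus 1 excess pair × P = +262 kJ/mol; total 30 kJ/mol.
The difference is 30 − (-87) = 117 kJ/mol, so high-spin lies lower.

117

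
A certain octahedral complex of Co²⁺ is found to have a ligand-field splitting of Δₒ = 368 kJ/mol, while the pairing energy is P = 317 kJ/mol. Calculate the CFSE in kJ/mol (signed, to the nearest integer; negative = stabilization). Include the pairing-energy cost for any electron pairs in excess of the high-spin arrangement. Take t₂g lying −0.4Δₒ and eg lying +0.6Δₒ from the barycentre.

Co is in group 9, so Co²⁺ is d⁷ (9 − 2 = 7).
Here Δₒ > P (368 > 317), so the low-spin state is favoured.
Filling d⁷ accordingly: t₂g⁶ eg¹.
Orbital CFSE = -1.8Δₒ = -1.8 × 368 = -662 kJ/mol.
Excess pairs vs high-spin: 3 − 2 = 1; pairing cost = +317 kJ/mol.
Net CFSE = -662 + 317 = -345 kJ/mol.

-345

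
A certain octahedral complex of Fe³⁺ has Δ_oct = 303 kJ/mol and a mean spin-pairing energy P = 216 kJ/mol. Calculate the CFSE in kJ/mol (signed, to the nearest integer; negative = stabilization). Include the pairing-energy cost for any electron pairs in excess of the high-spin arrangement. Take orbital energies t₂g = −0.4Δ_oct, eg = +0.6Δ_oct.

Group 8 minus oxidation state +3 gives a d⁵ configuration for Fe³⁺.
With Δ_oct > P the complex is low-spin.
Configuration: t₂g⁵ eg⁰.
Orbital CFSE = -2.0Δ_oct = -2.0 × 303 = -606 kJ/mol.
Excess pairs vs high-spin: 2 − 0 = 2; pairing cost = +432 kJ/mol.
Net CFSE = -606 + 432 = -174 kJ/mol.

-174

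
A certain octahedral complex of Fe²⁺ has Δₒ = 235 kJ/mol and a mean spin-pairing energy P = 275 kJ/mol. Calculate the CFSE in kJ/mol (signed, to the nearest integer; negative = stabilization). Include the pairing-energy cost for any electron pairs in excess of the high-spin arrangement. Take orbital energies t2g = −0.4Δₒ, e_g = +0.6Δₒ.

Fe sits in group 8; removing 2 electrons leaves Fe²⁺ with 8 − 2 = 6 d electrons.
Δₒ < P, so pairing is avoided: the ground state is high-spin.
Configuration: t2g^4 e_g^2.
Orbital CFSE = -0.4Δₒ = -0.4 × 235 = -94 kJ/mol.
High-spin has no excess pairs, so no pairing correction applies.

-94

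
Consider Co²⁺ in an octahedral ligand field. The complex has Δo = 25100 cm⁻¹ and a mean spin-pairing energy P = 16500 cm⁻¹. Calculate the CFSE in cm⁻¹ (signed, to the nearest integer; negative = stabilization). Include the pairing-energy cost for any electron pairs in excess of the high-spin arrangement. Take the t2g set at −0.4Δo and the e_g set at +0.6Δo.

-28680

Co sits in group 9; removing 2 electrons leaves Co²⁺ with 9 − 2 = 7 d electrons.
Δo > P, so pairing is preferred: the ground state is low-spin.
That gives t2g^6 e_g^1.
Orbital CFSE = -1.8Δo = -1.8 × 25100 = -45180 cm⁻¹.
Excess pairs vs high-spin: 3 − 2 = 1; pairing cost = +16500 cm⁻¹.
Net CFSE = -45180 + 16500 = -28680 cm⁻¹.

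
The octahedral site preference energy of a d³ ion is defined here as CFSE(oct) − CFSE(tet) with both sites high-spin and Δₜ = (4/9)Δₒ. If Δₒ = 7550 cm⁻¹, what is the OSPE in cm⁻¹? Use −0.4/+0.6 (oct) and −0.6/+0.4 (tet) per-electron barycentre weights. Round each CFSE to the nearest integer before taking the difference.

In an octahedral site d³ (HS) is t2g^3 e_g^0, giving CFSE(oct) = -1.2Δₒ = -9060 cm⁻¹.
Tetrahedral: e^2 t2^1, CFSE = 2(−0.6) + 1(+0.4) = -0.8Δₜ = -0.8 × (4/9) × 7550 = -2684 cm⁻¹.
OSPE = -9060 − (-2684) = -6376 cm⁻¹.

-6376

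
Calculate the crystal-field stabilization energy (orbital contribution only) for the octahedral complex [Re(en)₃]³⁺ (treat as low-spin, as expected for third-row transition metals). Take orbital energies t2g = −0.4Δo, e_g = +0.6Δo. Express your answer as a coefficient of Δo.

-1.6 Δo

en is neutral, so the +3 overall charge sits on Re: oxidation state +3.
Re³⁺: group 7, so d-count = 7 − 3 = 4.
Configuration: t2g^4 e_g^0.
CFSE = 4(-0.4Δo) + 0(0.6Δo) = -1.6Δo + 0.0Δo = -1.6Δo.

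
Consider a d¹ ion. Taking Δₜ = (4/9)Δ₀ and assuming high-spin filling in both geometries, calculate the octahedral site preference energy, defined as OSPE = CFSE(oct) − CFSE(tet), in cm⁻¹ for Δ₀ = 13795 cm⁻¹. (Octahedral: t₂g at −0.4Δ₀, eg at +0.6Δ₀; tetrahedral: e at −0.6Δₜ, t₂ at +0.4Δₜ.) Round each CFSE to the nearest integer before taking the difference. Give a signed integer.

Octahedral high-spin t2g^1 e_g^0: CFSE = -0.4 × 13795 = -5518 cm⁻¹.
Tetrahedral: e^1 t2^0, CFSE = 1(−0.6) + 0(+0.4) = -0.6Δₜ = -0.6 × (4/9) × 13795 = -3679 cm⁻¹.
OSPE = -5518 − (-3679) = -1839 cm⁻¹.

-1839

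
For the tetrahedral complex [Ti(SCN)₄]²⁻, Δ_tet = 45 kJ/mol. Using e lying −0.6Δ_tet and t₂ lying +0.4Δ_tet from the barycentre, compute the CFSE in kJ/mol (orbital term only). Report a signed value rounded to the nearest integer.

Each SCN⁻ contributes -1; 4 × (-1) = -4. With overall charge -2, Ti is in the +2 oxidation state.
Ti sits in group 4; removing 2 electrons leaves Ti²⁺ with 4 − 2 = 2 d electrons.
Tetrahedral fields are weak (Δₜ ≈ 4/9 Δₒ), so electrons fill high-spin.
Configuration: e² t₂⁰.
Orbital CFSE = 2(-0.6) + 0(0.4) = -1.2Δ_tet = -1.2 × 45 = -54 kJ/mol.

-54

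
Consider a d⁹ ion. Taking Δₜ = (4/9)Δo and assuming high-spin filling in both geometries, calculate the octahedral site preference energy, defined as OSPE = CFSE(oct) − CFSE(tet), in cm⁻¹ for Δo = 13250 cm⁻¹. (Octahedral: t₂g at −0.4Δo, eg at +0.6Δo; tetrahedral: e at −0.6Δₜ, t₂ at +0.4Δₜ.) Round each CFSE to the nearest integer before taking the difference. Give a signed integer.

-5594

In an octahedral site d⁹ (HS) is t₂g⁶ eg³, giving CFSE(oct) = -0.6Δo = -7950 cm⁻¹.
In a tetrahedral site the filling is e⁴ t₂⁵: CFSE(tet) = -0.4Δₜ = -0.4 × (4/9)(13250) = -2356 cm⁻¹.
Subtracting, OSPE = -7950 − (-2356) = -5594 cm⁻¹.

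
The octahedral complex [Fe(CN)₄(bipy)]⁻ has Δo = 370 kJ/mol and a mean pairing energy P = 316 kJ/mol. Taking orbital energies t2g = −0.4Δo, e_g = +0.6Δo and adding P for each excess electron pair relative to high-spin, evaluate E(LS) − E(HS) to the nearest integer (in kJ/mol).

-108

Ligand charges: 4×(-1) from CN⁻ and 1×(+0) from bipy sum to -4; with overall charge -1, Fe is +3.
Group 8 minus oxidation state +3 gives a d⁵ configuration for Fe³⁺.
High-spin: t2g^3 e_g^2, CFSE = 0.0Δo = 0 kJ/mol.
Low-spin t2g^5 e_g^0 gives -2.0Δo = -740 kJ/mol, but forming 2 extra pairs costs 2P = 632 kJ/mol, so E(LS) = -740 + 632 = -108 kJ/mol.
Thus E(LS) − E(HS) = -108 kJ/mol.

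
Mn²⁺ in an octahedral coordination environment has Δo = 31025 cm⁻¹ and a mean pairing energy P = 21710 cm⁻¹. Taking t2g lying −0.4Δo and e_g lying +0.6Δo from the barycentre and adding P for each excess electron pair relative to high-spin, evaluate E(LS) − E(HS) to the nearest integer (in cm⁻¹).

Group 7 minus oxidation state +2 gives a d⁵ configuration for Mn²⁺.
In the high-spin limit (t2g^3 e_g^2) the orbital term is 0.0Δo = 0 cm⁻¹, with no excess pairing.
For low-spin the configuration is t2g^5 e_g^0: orbital energy -2.0 × 31025 = -62050 cm⁻¹, and 2 additional pairs relative to high-spin add 43420 cm⁻¹, giving -18630 cm⁻¹.
Thus E(LS) − E(HS) = -18630 cm⁻¹.

-18630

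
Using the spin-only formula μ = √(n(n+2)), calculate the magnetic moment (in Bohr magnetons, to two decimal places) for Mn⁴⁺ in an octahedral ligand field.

Group 7 minus oxidation state +4 gives a d³ configuration for Mn⁴⁺.
Configuration: t2g^3 e_g^0 → 3 unpaired electrons.
μ(spin-only) = √[3(3+2)] = √15 ≈ 3.87 Bohr magnetons.

3.87 Bohr magnetons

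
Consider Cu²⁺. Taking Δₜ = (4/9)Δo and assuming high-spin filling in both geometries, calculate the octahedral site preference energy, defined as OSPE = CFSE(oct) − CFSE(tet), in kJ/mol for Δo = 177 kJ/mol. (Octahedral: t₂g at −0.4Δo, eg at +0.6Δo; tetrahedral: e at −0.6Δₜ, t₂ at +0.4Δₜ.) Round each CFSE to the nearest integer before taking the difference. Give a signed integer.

Group 11 minus oxidation state +2 gives a d⁹ configuration for Cu²⁺.
Octahedral high-spin t2g^6 e_g^3: CFSE = -0.6 × 177 = -106 kJ/mol.
Tetrahedral e^4 t2^5 gives -0.4Δₜ = -0.4 × (4/9) × 177 = -31 kJ/mol.
OSPE = CFSE(oct) − CFSE(tet) = -106 − (-31) = -75 kJ/mol.

-75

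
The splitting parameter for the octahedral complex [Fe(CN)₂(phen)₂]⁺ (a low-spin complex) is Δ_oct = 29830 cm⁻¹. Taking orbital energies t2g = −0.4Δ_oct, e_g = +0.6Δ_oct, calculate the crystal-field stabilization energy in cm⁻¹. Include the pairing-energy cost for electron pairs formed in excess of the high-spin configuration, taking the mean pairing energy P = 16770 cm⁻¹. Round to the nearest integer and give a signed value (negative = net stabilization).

Ligand charges: 2×(-1) from CN⁻ and 2×(+0) from phen sum to -2; with overall charge +1, Fe is +3.
Fe³⁺: group 8, so d-count = 8 − 3 = 5.
The d⁵ electrons fill as t2g^5 e_g^0.
The orbital stabilization is -2.0Δ_oct = -2.0 × 29830 = -59660 cm⁻¹.
Relative to high-spin t2g^3 e_g^2 (0 paired), the low-spin configuration has 2 additional pairs, contributing +2 × 16770 = +33540 cm⁻¹.
Combining: -59660 + 33540 = -26120 cm⁻¹.

-26120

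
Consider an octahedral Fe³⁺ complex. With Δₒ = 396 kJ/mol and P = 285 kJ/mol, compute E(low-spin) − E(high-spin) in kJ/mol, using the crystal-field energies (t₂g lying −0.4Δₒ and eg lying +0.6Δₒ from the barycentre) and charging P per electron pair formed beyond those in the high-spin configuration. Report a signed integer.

Fe³⁺: group 8, so d-count = 8 − 3 = 5.
High-spin d⁵ fills as t₂g³ eg² with CFSE 3(−0.4) + 2(+0.6) = 0.0Δₒ = 0 kJ/mol.
Low-spin: t₂g⁵ eg⁰, orbital CFSE = -2.0Δₒ = -792 kJ/mol; plus 2 excess pairs × P = +570 kJ/mol; total -222 kJ/mol.
E(LS) − E(HS) = -222 − (0) = -222 kJ/mol.

-222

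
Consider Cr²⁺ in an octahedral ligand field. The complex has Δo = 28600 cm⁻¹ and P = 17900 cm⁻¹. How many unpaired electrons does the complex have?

Cr²⁺: group 6, so d-count = 6 − 2 = 4.
Here Δo > P (28600 > 17900), so the low-spin state is favoured.
That gives t₂g⁴ eg⁰.
Unpaired electrons: 2.

2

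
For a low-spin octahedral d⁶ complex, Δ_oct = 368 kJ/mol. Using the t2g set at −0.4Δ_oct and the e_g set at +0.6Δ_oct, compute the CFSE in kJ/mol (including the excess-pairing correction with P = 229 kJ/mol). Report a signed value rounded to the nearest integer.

The d⁶ electrons fill as t2g^6 e_g^0.
The orbital stabilization is -2.4Δ_oct = -2.4 × 368 = -883 kJ/mol.
Pairing penalty: 3 pairs vs 1 in the high-spin reference → 2 extra × P = 458 kJ/mol.
Overall CFSE = -883 + 458 = -425 kJ/mol.

-425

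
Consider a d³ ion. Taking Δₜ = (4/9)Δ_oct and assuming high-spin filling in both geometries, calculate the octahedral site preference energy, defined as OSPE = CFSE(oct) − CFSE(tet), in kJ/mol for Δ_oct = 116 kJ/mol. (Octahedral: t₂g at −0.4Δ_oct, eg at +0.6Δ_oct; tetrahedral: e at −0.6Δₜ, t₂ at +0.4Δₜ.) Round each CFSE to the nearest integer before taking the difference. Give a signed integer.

-98

In an octahedral site d³ (HS) is t₂g³ eg⁰, giving CFSE(oct) = -1.2Δ_oct = -139 kJ/mol.
In a tetrahedral site the filling is e² t₂¹: CFSE(tet) = -0.8Δₜ = -0.8 × (4/9)(116) = -41 kJ/mol.
Subtracting, OSPE = -139 − (-41) = -98 kJ/mol.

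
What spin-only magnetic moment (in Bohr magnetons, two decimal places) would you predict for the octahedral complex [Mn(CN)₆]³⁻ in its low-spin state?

Each CN⁻ contributes -1; 6 × (-1) = -6. With overall charge -3, Mn is in the +3 oxidation state.
Group 7 minus oxidation state +3 gives a d⁴ configuration for Mn³⁺.
Configuration: t₂g⁴ eg⁰ → 2 unpaired electrons.
μ(spin-only) = √[2(2+2)] = √8 ≈ 2.83 Bohr magnetons.

2.83 Bohr magnetons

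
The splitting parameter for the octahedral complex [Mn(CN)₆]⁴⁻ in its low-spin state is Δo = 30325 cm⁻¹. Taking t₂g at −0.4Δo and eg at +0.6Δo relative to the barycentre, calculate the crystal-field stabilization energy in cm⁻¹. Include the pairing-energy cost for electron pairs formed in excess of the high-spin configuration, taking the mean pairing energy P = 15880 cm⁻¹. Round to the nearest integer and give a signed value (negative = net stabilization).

-28890

Each CN⁻ contributes -1; 6 × (-1) = -6. With overall charge -4, Mn is in the +2 oxidation state.
Mn²⁺: group 7, so d-count = 7 − 2 = 5.
Electron filling gives t₂g⁵ eg⁰.
The orbital stabilization is -2.0Δo = -2.0 × 30325 = -60650 cm⁻¹.
Relative to high-spin t₂g³ eg² (0 paired), the low-spin configuration has 2 additional pairs, contributing +2 × 15880 = +31760 cm⁻¹.
Overall CFSE = -60650 + 31760 = -28890 cm⁻¹.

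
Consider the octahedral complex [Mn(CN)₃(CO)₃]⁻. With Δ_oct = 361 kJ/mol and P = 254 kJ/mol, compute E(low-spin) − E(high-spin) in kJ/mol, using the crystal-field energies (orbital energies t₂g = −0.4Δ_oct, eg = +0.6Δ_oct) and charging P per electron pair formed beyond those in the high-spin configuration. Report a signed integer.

Ligand charges: 3×(-1) from CN⁻ and 3×(+0) from CO sum to -3; with overall charge -1, Mn is +2.
Mn is in group 7, so Mn²⁺ is d⁵ (7 − 2 = 5).
High-spin: t₂g³ eg², CFSE = 0.0Δ_oct = 0 kJ/mol.
For low-spin the configuration is t₂g⁵ eg⁰: orbital energy -2.0 × 361 = -722 kJ/mol, and 2 additional pairs relative to high-spin add 508 kJ/mol, giving -214 kJ/mol.
E(LS) − E(HS) = -214 − (0) = -214 kJ/mol.

-214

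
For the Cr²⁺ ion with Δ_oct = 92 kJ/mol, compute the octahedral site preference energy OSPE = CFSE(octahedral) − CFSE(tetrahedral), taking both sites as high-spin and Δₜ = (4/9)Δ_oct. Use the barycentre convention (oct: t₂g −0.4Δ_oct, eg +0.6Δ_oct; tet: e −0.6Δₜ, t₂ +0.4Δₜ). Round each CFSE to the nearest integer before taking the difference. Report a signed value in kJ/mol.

-39

Cr sits in group 6; removing 2 electrons leaves Cr²⁺ with 6 − 2 = 4 d electrons.
Octahedral high-spin t2g^3 e_g^1: CFSE = -0.6 × 92 = -55 kJ/mol.
In a tetrahedral site the filling is e^2 t2^2: CFSE(tet) = -0.4Δₜ = -0.4 × (4/9)(92) = -16 kJ/mol.
OSPE = CFSE(oct) − CFSE(tet) = -55 − (-16) = -39 kJ/mol.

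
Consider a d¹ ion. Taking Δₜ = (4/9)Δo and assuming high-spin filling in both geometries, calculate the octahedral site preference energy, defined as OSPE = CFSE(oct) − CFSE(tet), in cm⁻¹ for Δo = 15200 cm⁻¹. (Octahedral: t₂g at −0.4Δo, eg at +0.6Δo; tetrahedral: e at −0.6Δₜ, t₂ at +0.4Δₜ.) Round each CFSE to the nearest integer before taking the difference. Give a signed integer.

In an octahedral site d¹ (HS) is t₂g¹ eg⁰, giving CFSE(oct) = -0.4Δo = -6080 cm⁻¹.
In a tetrahedral site the filling is e¹ t₂⁰: CFSE(tet) = -0.6Δₜ = -0.6 × (4/9)(15200) = -4053 cm⁻¹.
OSPE = -6080 − (-4053) = -2027 cm⁻¹.

-2027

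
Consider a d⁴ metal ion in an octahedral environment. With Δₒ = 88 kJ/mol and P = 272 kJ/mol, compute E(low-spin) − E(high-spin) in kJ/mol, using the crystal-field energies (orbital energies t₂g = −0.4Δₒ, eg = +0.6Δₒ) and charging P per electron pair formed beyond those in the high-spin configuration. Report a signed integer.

184

In the high-spin limit (t₂g³ eg¹) the orbital term is -0.6Δₒ = -53 kJ/mol, with no excess pairing.
Low-spin: t₂g⁴ eg⁰, orbital CFSE = -1.6Δₒ = -141 kJ/mol; plus 1 excess pair × P = +272 kJ/mol; total 131 kJ/mol.
E(LS) − E(HS) = 131 − (-53) = 184 kJ/mol.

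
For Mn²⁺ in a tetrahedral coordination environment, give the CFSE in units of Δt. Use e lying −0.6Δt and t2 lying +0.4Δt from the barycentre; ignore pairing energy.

Mn is in group 7, so Mn²⁺ is d⁵ (7 − 2 = 5).
Tetrahedral splitting is small, so the complex is high-spin.
Configuration: e^2 t2^3.
CFSE = 2(-0.6Δt) + 3(0.4Δt) = -1.2Δt + 1.2Δt = 0.0Δt.

0.0 Δt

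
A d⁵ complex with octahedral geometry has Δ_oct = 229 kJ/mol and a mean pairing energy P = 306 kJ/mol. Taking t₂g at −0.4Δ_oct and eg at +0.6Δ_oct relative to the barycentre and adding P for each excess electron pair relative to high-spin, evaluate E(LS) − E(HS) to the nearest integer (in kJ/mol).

High-spin d⁵ fills as t₂g³ eg² with CFSE 3(−0.4) + 2(+0.6) = 0.0Δ_oct = 0 kJ/mol.
Low-spin: t₂g⁵ eg⁰, orbital CFSE = -2.0Δ_oct = -458 kJ/mol; plus 2 excess pairs × P = +612 kJ/mol; total 154 kJ/mol.
E(LS) − E(HS) = 154 − (0) = 154 kJ/mol.

154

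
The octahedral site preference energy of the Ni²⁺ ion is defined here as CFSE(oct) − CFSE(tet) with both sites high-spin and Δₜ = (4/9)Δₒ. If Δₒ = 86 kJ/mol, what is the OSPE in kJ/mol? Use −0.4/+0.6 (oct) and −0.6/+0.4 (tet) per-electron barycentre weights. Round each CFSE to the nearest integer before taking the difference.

-72

Group 10 minus oxidation state +2 gives a d⁸ configuration for Ni²⁺.
In an octahedral site d⁸ (HS) is t2g^6 e_g^2, giving CFSE(oct) = -1.2Δₒ = -103 kJ/mol.
Tetrahedral: e^4 t2^4, CFSE = 4(−0.6) + 4(+0.4) = -0.8Δₜ = -0.8 × (4/9) × 86 = -31 kJ/mol.
OSPE = -103 − (-31) = -72 kJ/mol.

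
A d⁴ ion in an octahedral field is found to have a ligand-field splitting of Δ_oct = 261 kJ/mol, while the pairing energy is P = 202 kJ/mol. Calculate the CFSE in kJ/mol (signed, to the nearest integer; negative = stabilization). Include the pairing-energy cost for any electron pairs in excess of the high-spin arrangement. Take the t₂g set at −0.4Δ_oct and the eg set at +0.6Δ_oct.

-216

Since Δ_oct = 261 kJ/mol > P = 202 kJ/mol, the complex adopts the low-spin configuration.
That gives t₂g⁴ eg⁰.
Orbital CFSE = -1.6Δ_oct = -1.6 × 261 = -418 kJ/mol.
Excess pairs vs high-spin: 1 − 0 = 1; pairing cost = +202 kJ/mol.
Net CFSE = -418 + 202 = -216 kJ/mol.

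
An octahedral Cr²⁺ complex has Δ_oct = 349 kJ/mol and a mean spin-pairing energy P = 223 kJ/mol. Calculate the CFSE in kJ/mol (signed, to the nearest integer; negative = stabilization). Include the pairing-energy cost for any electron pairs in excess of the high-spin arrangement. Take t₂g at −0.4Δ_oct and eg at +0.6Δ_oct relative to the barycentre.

Group 6 minus oxidation state +2 gives a d⁴ configuration for Cr²⁺.
With Δ_oct > P the complex is low-spin.
Configuration: t₂g⁴ eg⁰.
Orbital CFSE = -1.6Δ_oct = -1.6 × 349 = -558 kJ/mol.
Excess pairs vs high-spin: 1 − 0 = 1; pairing cost = +223 kJ/mol.
Net CFSE = -558 + 223 = -335 kJ/mol.

-335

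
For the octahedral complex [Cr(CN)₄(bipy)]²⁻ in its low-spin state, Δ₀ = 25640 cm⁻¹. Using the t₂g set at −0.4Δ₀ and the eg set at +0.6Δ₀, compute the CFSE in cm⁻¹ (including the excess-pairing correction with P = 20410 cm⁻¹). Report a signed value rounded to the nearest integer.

Ligand charges: 4×(-1) from CN⁻ and 1×(+0) from bipy sum to -4; with overall charge -2, Cr is +2.
Cr²⁺: group 6, so d-count = 6 − 2 = 4.
The d⁴ electrons fill as t₂g⁴ eg⁰.
The orbital stabilization is -1.6Δ₀ = -1.6 × 25640 = -41024 cm⁻¹.
Pairing penalty: 1 pair vs 0 in the high-spin reference → 1 extra × P = 20410 cm⁻¹.
Net CFSE = -41024 + 20410 = -20614 cm⁻¹.

-20614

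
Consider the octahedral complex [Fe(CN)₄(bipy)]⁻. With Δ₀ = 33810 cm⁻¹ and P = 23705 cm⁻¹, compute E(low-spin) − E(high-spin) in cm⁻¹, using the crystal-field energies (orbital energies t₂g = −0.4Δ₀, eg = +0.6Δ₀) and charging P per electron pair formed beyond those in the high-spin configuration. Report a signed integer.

-20210

Ligand charges: 4×(-1) from CN⁻ and 1×(+0) from bipy sum to -4; with overall charge -1, Fe is +3.
Group 8 minus oxidation state +3 gives a d⁵ configuration for Fe³⁺.
In the high-spin limit (t₂g³ eg²) the orbital term is 0.0Δ₀ = 0 cm⁻¹, with no excess pairing.
For low-spin the configuration is t₂g⁵ eg⁰: orbital energy -2.0 × 33810 = -67620 cm⁻¹, and 2 additional pairs relative to high-spin add 47410 cm⁻¹, giving -20210 cm⁻¹.
E(LS) − E(HS) = -20210 − (0) = -20210 cm⁻¹.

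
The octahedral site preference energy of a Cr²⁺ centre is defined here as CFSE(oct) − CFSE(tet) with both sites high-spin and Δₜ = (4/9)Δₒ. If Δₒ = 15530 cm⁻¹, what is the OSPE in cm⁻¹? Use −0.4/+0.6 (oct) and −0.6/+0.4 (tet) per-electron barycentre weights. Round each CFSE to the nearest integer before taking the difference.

Cr²⁺: group 6, so d-count = 6 − 2 = 4.
Octahedral (high-spin): t2g^3 e_g^1, CFSE = 3(−0.4) + 1(+0.6) = -0.6Δₒ = -0.6 × 15530 = -9318 cm⁻¹.
In a tetrahedral site the filling is e^2 t2^2: CFSE(tet) = -0.4Δₜ = -0.4 × (4/9)(15530) = -2761 cm⁻¹.
OSPE = CFSE(oct) − CFSE(tet) = -9318 − (-2761) = -6557 cm⁻¹.

-6557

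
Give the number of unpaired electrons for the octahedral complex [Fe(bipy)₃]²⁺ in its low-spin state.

bipy is neutral, so the +2 overall charge sits on Fe: oxidation state +2.
Fe sits in group 8; removing 2 electrons leaves Fe²⁺ with 8 − 2 = 6 d electrons.
Configuration: t₂g⁶ eg⁰, giving 0 unpaired electrons.

0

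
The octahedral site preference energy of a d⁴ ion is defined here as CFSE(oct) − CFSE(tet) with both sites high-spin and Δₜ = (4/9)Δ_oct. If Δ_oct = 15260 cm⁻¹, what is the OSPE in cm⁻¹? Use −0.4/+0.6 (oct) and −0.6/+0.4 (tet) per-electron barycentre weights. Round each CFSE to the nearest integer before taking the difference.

-6443

Octahedral (high-spin): t₂g³ eg¹, CFSE = 3(−0.4) + 1(+0.6) = -0.6Δ_oct = -0.6 × 15260 = -9156 cm⁻¹.
Tetrahedral e² t₂² gives -0.4Δₜ = -0.4 × (4/9) × 15260 = -2713 cm⁻¹.
OSPE = -9156 − (-2713) = -6443 cm⁻¹.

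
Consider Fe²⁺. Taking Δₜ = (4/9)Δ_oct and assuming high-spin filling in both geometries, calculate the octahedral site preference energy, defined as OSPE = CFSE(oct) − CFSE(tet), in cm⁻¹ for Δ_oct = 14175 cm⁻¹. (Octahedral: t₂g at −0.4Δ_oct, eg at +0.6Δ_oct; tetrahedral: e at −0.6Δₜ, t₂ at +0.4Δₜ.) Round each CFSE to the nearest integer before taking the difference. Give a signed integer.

Fe²⁺: group 8, so d-count = 8 − 2 = 6.
Octahedral high-spin t2g^4 e_g^2: CFSE = -0.4 × 14175 = -5670 cm⁻¹.
In a tetrahedral site the filling is e^3 t2^3: CFSE(tet) = -0.6Δₜ = -0.6 × (4/9)(14175) = -3780 cm⁻¹.
Subtracting, OSPE = -5670 − (-3780) = -1890 cm⁻¹.

-1890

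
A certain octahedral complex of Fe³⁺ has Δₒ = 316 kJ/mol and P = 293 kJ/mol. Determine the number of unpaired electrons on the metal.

Fe is in group 8, so Fe³⁺ is d⁵ (8 − 3 = 5).
Here Δₒ > P (316 > 293), so the low-spin state is favoured.
That gives t₂g⁵ eg⁰.
Unpaired electrons: 1.

1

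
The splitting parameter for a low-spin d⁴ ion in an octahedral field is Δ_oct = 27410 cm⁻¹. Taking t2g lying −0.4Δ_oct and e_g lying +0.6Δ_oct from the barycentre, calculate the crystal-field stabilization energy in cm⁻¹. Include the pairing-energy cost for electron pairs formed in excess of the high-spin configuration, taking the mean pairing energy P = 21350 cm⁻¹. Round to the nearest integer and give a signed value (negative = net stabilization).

The d⁴ electrons fill as t2g^4 e_g^0.
The orbital stabilization is -1.6Δ_oct = -1.6 × 27410 = -43856 cm⁻¹.
Pairing penalty: 1 pair vs 0 in the high-spin reference → 1 extra × P = 21350 cm⁻¹.
Overall CFSE = -43856 + 21350 = -22506 cm⁻¹.

-22506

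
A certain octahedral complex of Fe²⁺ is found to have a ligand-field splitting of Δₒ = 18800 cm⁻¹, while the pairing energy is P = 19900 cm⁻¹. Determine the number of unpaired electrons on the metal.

4

Fe²⁺: group 8, so d-count = 8 − 2 = 6.
Δₒ < P, so pairing is avoided: the ground state is high-spin.
Filling d⁶ accordingly: t₂g⁴ eg².
Unpaired electrons: 4.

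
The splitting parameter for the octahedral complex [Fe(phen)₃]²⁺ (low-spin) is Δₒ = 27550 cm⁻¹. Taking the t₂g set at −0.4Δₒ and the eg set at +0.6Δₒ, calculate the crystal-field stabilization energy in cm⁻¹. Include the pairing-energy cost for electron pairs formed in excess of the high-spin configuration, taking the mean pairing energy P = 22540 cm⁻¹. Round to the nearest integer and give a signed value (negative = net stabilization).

phen is neutral, so the +2 overall charge sits on Fe: oxidation state +2.
Group 8 minus oxidation state +2 gives a d⁶ configuration for Fe²⁺.
Electron filling gives t₂g⁶ eg⁰.
Orbital CFSE = 6(-0.4) + 0(0.6) = -2.4Δₒ = -2.4 × 27550 = -66120 cm⁻¹.
Pairing penalty: 3 pairs vs 1 in the high-spin reference → 2 extra × P = 45080 cm⁻¹.
Net CFSE = -66120 + 45080 = -21040 cm⁻¹.

-21040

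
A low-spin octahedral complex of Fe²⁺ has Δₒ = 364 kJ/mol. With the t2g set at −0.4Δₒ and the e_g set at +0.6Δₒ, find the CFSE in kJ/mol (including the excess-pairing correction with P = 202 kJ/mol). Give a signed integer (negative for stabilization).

Fe²⁺: group 8, so d-count = 8 − 2 = 6.
Electron filling gives t2g^6 e_g^0.
CFSE(orbital) = 6×(-0.4Δₒ) + 0×(0.6Δₒ) = -2.4Δₒ; with Δₒ = 364 kJ/mol that is -874 kJ/mol.
Pairing penalty: 3 pairs vs 1 in the high-spin reference → 2 extra × P = 404 kJ/mol.
Combining: -874 + 404 = -470 kJ/mol.

-470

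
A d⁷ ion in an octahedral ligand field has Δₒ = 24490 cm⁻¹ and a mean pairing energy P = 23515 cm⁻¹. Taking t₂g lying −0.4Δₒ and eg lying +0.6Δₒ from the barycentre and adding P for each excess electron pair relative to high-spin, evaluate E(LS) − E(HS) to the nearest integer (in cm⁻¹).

High-spin: t₂g⁵ eg², CFSE = -0.8Δₒ = -19592 cm⁻¹.
For low-spin the configuration is t₂g⁶ eg¹: orbital energy -1.8 × 24490 = -44082 cm⁻¹, and 1 additional pair relative to high-spin adds 23515 cm⁻¹, giving -20567 cm⁻¹.
E(LS) − E(HS) = -20567 − (-19592) = -975 cm⁻¹.

-975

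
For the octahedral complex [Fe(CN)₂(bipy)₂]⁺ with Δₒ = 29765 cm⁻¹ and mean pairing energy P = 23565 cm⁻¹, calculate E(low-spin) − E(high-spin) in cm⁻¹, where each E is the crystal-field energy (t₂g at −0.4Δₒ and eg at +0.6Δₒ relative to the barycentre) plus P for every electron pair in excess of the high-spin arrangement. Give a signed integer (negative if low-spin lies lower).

Ligand charges: 2×(-1) from CN⁻ and 2×(+0) from bipy sum to -2; with overall charge +1, Fe is +3.
Fe is in group 8, so Fe³⁺ is d⁵ (8 − 3 = 5).
High-spin: t₂g³ eg², CFSE = 0.0Δₒ = 0 cm⁻¹.
Low-spin: t₂g⁵ eg⁰, orbital CFSE = -2.0Δₒ = -59530 cm⁻¹; plus 2 excess pairs × P = +47130 cm⁻¹; total -12400 cm⁻¹.
The difference is -12400 − (0) = -12400 cm⁻¹, so low-spin lies lower.

-12400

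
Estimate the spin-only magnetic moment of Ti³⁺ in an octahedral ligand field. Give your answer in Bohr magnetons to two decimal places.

Ti sits in group 4; removing 3 electrons leaves Ti³⁺ with 4 − 3 = 1 d electrons.
For octahedral d¹ the high- and low-spin configurations coincide.
Configuration: t₂g¹ eg⁰ → 1 unpaired electron.
μ(spin-only) = √[1(1+2)] = √3 ≈ 1.73 Bohr magnetons.

1.73 Bohr magnetons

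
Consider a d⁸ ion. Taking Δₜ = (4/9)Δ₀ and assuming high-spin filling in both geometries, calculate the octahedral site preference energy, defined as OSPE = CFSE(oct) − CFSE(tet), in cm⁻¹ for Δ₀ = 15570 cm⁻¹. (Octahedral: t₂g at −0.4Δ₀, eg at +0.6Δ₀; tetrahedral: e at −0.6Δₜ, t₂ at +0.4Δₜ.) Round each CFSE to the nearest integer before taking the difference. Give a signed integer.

-13148

Octahedral (high-spin): t2g^6 e_g^2, CFSE = 6(−0.4) + 2(+0.6) = -1.2Δ₀ = -1.2 × 15570 = -18684 cm⁻¹.
Tetrahedral e^4 t2^4 gives -0.8Δₜ = -0.8 × (4/9) × 15570 = -5536 cm⁻¹.
Subtracting, OSPE = -18684 − (-5536) = -13148 cm⁻¹.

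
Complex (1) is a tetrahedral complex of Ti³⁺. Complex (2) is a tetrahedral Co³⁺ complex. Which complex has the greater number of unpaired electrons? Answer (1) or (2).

(1): Ti is in group 4, so Ti³⁺ is d¹ (4 − 3 = 1); With tetrahedral geometry the complex is necessarily high-spin; e¹ t₂⁰ → 1 unpaired.
(2): Co³⁺: group 9, so d-count = 9 − 3 = 6; Tetrahedral splitting is small, so the complex is high-spin; e³ t₂³ → 4 unpaired.
So (2) has more unpaired electrons.

(2)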